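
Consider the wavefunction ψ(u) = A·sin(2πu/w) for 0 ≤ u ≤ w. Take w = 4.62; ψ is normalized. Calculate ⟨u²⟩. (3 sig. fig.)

⟨u^2⟩ ≈ 6.84

The expectation value is the |ψ|²-weighted average of u^2: ∫ u^2|ψ|² du.
With ∫₀^w sin²(nπu/w) du = w/2, evaluating both integrals, ⟨u²⟩ = -w^2/(8·π^2) + w^2/3.
Putting w = 4.62 gives 6.844.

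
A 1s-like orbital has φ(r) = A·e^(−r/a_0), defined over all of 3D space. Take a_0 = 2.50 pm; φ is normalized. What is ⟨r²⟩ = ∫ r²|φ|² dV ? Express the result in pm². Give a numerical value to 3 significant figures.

By definition ⟨r²⟩ = ∫ r^2 |φ(r)|² 4πr² dr.
The ratio of the moment integral to the normalization integral gives ⟨r²⟩ = 3·a_0^2.
With a_0 = 2.50, ⟨r^2⟩ = 18.75.

⟨r^2⟩ ≈ 18.8 pm^2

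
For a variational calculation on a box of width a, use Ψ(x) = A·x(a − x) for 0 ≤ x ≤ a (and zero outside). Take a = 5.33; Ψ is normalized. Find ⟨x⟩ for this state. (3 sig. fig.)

⟨x⟩ ≈ 2.67

The expectation value is the |Ψ|²-weighted average of x: ∫ x|Ψ|² dx.
Expanding the polynomial and integrating term by term, since the A² factors cancel between numerator and denominator, ⟨x⟩ = a/2.
Putting a = 5.33 gives 2.665.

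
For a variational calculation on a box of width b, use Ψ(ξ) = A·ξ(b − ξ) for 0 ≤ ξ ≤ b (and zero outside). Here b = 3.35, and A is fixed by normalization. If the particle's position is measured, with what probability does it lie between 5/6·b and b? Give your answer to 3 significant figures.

P = ∫_{5/6·b}^{b} |Ψ(ξ)|² dξ.
With A² fixed by ∫|Ψ|² = 1, i.e. A² = (b^5/30)^(−1), substitute and integrate.
Let u = ξ/b; then A² and the length scale cancel, so P = ∫_{5/6}^{1} u^2·(1 - u)^2 du ÷ ∫_{0}^{1} u^2·(1 - u)^2 du.
An antiderivative of u^2·(1 - u)^2 is u^3·(6·u^2 - 15·u + 10)/30; evaluating from 5/6 to 1 gives ≈ 0.0011831, while the full integral is 1/30.
Evaluating gives P = 23/648.

P ≈ 0.0355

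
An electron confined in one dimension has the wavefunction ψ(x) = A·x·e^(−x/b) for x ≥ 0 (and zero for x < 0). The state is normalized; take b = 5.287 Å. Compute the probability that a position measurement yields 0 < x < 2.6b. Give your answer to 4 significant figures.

P ≈ 0.8912

P = ∫_{0}^{2.6b} |ψ(x)|² dx.
With A² fixed by ∫|ψ|² = 1, i.e. A² = (b^3/4)^(−1), substitute and integrate.
Let u = x/b; then A² and the length scale cancel, so P = ∫_{0}^{2.6} u^2·e^(-2·u) du ÷ ∫_{0}^{∞} u^2·e^(-2·u) du.
Using ∫ u^2·e^(-2·u) du = -(2·u^2 + 2·u + 1)·e^(-2·u)/4, the numerator is 1/4 - 493·e^(-26/5)/100 and the denominator is 1/4.
This works out to P = 0.89121.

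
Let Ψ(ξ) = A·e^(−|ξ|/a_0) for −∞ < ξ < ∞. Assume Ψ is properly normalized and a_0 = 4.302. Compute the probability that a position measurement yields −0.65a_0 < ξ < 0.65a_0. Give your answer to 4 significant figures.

P ≈ 0.7275

The probability is P = ∫ |Ψ|² dξ over [−0.65a_0, 0.65a_0].
With A² fixed by ∫|Ψ|² = 1, i.e. A² = (a_0)^(−1), substitute and integrate.
Both integrals are even about ξ = 0, so only the ξ ≥ 0 halves are needed (the factors of 2 cancel). In terms of u = ξ/a_0 (A² and the length scale cancel between numerator and denominator), P = [∫_{0}^{0.65} e^(-2·u) du] / [∫_{0}^{∞} e^(-2·u) du].
Using ∫ e^(-2·u) du = -e^(-2·u)/2, the numerator is 1/2 - e^(-13/10)/2 and the denominator is 1/2.
Taking the ratio, P = 0.72747.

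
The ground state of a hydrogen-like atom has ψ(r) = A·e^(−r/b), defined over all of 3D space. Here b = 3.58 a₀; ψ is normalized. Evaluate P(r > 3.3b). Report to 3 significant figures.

P ≈ 0.0400

With dV = 4πr²dr, the probability is ∫|ψ|² dV over r > 3.3b.
The full normalization integral is A²·[π·b^3] = 1, fixing A².
Let u = r/b; then A², 4π and the length scale all cancel, so P = ∫_{3.3}^{∞} u^2·e^(-2·u) du ÷ ∫_{0}^{∞} u^2·e^(-2·u) du.
With ∫ u^2·e^(-2·u) du = -(2·u^2 + 2·u + 1)·e^(-2·u)/4 + C, the region integral is 1469·e^(-33/5)/200 and the full one is 1/4.
The region integral divided by the full integral gives P = 0.03997.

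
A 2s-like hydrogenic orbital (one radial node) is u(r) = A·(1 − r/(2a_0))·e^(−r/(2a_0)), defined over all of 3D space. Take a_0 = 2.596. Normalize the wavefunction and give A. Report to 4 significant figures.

A ≈ 0.04769

The normalization condition is ∫|u|² 4πr² dr = 1 from 0 to ∞.
The angular integral contributes 4π, leaving ∫₀^∞ r²|u|² dr.
Recall ∫₀^∞ r^m e^(−r/β) dr = m!·β^(m+1), ∫|u|² 4πr² dr = A²·(8·π·a_0^3).
So A² = (8·π·a_0^3)^(−1).
With a_0 = 2.596: A² = 0.0022743 and A = 0.047690.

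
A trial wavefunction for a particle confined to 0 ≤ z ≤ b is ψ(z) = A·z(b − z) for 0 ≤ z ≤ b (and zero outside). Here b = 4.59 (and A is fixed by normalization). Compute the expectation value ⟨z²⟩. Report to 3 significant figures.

⟨z^2⟩ ≈ 6.02

The expectation value is the |ψ|²-weighted average of z^2: ∫ z^2|ψ|² dz.
Expanding the polynomial and integrating term by term, evaluating both integrals, ⟨z²⟩ = 2·b^2/7.
Putting b = 4.59 gives 6.019.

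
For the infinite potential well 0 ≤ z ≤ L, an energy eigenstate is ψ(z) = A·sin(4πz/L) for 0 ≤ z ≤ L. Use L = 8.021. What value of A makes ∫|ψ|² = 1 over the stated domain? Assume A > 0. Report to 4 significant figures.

The normalization condition is ∫|ψ|² dz = 1 from 0 to L.
With ψ = A·sin(4πz/L), the integral evaluates to A²·[L/2].
So A² = (L/2)^(−1).
Substituting L = 8.021 gives A² = 0.24935, so A = 0.49935.

A ≈ 0.4993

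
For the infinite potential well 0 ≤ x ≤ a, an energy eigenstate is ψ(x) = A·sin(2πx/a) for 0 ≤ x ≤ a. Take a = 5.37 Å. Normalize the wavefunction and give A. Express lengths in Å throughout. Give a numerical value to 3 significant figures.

Require ∫ |ψ|² dx = 1 over the whole domain.
Using sin²θ = (1 − cos 2θ)/2, carrying out the integral gives A² · a/2.
So A² = (a/2)^(−1).
Substituting a = 5.37 gives A² = 0.3724, so A = 0.6103.

A ≈ 0.610 Å^(-1/2)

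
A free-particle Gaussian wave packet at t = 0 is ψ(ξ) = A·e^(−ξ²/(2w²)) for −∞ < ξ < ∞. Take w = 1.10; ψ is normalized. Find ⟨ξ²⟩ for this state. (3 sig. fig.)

⟨ξ²⟩ = ∫ ξ^2 |ψ|² dξ over the full domain.
Using the Gaussian integral ∫_{−∞}^{∞} e^(−αξ²) dξ = √(π/α), since the A² factors cancel between numerator and denominator, ⟨ξ²⟩ = w^2/2.
Putting w = 1.10 gives 0.6050.

⟨ξ^2⟩ ≈ 0.605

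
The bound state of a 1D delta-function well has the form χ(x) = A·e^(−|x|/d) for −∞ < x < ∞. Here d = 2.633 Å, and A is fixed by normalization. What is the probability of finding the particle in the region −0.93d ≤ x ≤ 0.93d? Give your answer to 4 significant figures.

P ≈ 0.8443

P = ∫_{−0.93d}^{0.93d} |χ(x)|² dx.
The normalization integral ∫|χ|²dx over the whole domain equals d·A², and A² cancels in the ratio.
By symmetry take twice the x ≥ 0 contribution in numerator and denominator; the 2's cancel. Let u = x/d; then A² and the length scale cancel, so P = ∫_{0}^{0.93} e^(-2·u) du ÷ ∫_{0}^{∞} e^(-2·u) du.
Using ∫ e^(-2·u) du = -e^(-2·u)/2, the numerator is 1/2 - e^(-93/50)/2 and the denominator is 1/2.
The result is P = 0.84433.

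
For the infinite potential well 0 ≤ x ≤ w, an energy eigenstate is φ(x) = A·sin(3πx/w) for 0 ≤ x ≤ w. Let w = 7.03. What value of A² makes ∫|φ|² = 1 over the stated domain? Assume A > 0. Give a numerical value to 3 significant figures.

The normalization condition is ∫|φ|² dx = 1 from 0 to w.
With φ = A·sin(3πx/w), the integral evaluates to A²·[w/2].
Setting this equal to 1 gives A² = 1/(w/2).
With w = 7.03: A² = 0.2845 and A = 0.5334.

A^2 ≈ 0.284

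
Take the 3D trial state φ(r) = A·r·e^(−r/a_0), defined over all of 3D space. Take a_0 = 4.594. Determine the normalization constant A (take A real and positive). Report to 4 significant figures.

A ≈ 0.007201

We need A² ∫|f|² 4πr² dr = 1, taking the integral from 0 to ∞.
The angular integral contributes 4π, leaving ∫₀^∞ r²|φ|² dr.
The integral (without the A² prefactor) comes out to 3·π·a_0^5.
So A² = (3·π·a_0^5)^(−1).
With a_0 = 4.594: A² = 0.000051853 and A = 0.0072009.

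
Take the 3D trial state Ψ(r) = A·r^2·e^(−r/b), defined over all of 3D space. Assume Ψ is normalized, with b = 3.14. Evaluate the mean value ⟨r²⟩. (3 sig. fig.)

The expectation value is the |Ψ|²-weighted average of r^2: ∫ r^2|Ψ|² 4πr² dr.
With ∫₀^∞ r^8 e^(−αr) dr = 8!/α^9, evaluating both integrals, ⟨r²⟩ = 14·b^2.
With b = 3.14, ⟨r^2⟩ = 138.0.

⟨r^2⟩ ≈ 138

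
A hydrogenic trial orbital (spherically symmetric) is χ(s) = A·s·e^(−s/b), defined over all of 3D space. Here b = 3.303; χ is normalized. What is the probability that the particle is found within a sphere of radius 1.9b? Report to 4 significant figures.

P = ∫ |χ|² 4πs² ds over s ≤ 1.9b.
A² is fixed by ∫₀^∞ 4πs²|χ|² ds = 1, i.e. A² = (3·π·b^5)^(−1).
Let u = s/b; then A², 4π and the length scale all cancel, so P = ∫_{0}^{1.9} u^4·e^(-2·u) du ÷ ∫_{0}^{∞} u^4·e^(-2·u) du.
An antiderivative of u^4·e^(-2·u) is -(u^4/2 + u^3 + 3·u^2/2 + 3·u/2 + 3/4)·e^(-2·u); evaluating from 0 to 1.9 gives ≈ 0.249117, while the full integral is 3/4.
The region integral divided by the full integral gives P = 0.33216.

P ≈ 0.3322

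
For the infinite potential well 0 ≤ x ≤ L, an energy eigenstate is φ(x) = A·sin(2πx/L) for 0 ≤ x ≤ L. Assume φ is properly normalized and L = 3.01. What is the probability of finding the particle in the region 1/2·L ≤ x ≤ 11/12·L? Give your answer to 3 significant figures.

|φ|² is the probability density, so P = ∫_{1/2·L}^{11/12·L} |φ|² dx.
Since A² = 1/(L/2), this is the region integral divided by the full normalization integral.
In terms of u = x/L (A² and the length scale cancel between numerator and denominator), P = [∫_{1/2}^{11/12} sin(2·π·u)^2 du] / [∫_{0}^{1} sin(2·π·u)^2 du].
Using ∫ sin(2·π·u)^2 du = u/2 - sin(4·π·u)/(8·π), the numerator is √(3)/(16·π) + 5/24 and the denominator is 1/2.
Evaluating gives P = √(3)/(8·π) + 5/12.

P ≈ 0.486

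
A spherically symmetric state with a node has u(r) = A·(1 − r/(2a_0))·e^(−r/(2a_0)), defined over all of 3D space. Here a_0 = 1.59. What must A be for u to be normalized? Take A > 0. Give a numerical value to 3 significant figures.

A ≈ 0.0995

Normalization requires ∫|u|² 4πr² dr = 1, integrated from 0 to ∞.
(Spherical symmetry: dV = 4πr² dr.)
Recall ∫₀^∞ r^m e^(−r/β) dr = m!·β^(m+1), the integral (without the A² prefactor) comes out to 8·π·a_0^3.
Hence A² = 1/[8·π·a_0^3].
With a_0 = 1.59: A² = 0.009898 and A = 0.09949.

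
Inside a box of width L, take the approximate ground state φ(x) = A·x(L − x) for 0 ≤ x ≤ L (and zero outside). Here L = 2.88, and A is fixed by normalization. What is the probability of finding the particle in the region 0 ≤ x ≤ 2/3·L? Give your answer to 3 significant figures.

The probability is P = ∫ |φ|² dx over [0, 2/3·L].
Since A² = 1/(L^5/30), this is the region integral divided by the full normalization integral.
In terms of u = x/L (A² and the length scale cancel between numerator and denominator), P = [∫_{0}^{2/3} u^2·(1 - u)^2 du] / [∫_{0}^{1} u^2·(1 - u)^2 du].
Using ∫ u^2·(1 - u)^2 du = u^3·(6·u^2 - 15·u + 10)/30, the numerator is 32/1215 and the denominator is 1/30.
The result is P = 64/81.

P ≈ 0.790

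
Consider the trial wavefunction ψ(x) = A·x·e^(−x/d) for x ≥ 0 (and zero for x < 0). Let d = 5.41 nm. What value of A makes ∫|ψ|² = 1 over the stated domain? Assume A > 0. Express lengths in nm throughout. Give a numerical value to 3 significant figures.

We need A² ∫|f|² dx = 1, taking the integral from 0 to ∞.
With ∫₀^∞ x^2 e^(−αx) dx = 2!/α^3, the integral (without the A² prefactor) comes out to d^3/4.
Setting this equal to 1 gives A² = 1/(d^3/4).
Plugging in d = 5.41 yields A = 0.1589.

A ≈ 0.159 nm^(-3/2)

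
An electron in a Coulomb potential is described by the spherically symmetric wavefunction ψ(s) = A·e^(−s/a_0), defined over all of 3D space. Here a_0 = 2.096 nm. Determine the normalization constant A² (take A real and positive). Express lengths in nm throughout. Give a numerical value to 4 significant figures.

A^2 ≈ 0.03457 nm^(-3)

Require ∫ |ψ|² 4πs² ds = 1 over the whole domain.
(Spherical symmetry: dV = 4πs² ds.)
With ∫₀^∞ s^2 e^(−αs) ds = 2!/α^3, ∫|ψ|² 4πs² ds = A²·(π·a_0^3).
Hence A² = 1/[π·a_0^3].
Substituting a_0 = 2.096 gives A² = 0.034568, so A = 0.18593.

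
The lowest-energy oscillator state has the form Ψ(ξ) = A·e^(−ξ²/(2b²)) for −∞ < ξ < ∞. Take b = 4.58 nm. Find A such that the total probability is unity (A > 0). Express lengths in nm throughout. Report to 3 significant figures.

A ≈ 0.351 nm^(-1/2)

Normalization requires ∫|Ψ|² dξ = 1, integrated from −∞ to ∞.
Using the Gaussian integral ∫_{−∞}^{∞} e^(−αξ²) dξ = √(π/α), ∫|Ψ|² dξ = A²·(√(π)·b).
With b = 4.58: A² = 0.1232 and A = 0.3510.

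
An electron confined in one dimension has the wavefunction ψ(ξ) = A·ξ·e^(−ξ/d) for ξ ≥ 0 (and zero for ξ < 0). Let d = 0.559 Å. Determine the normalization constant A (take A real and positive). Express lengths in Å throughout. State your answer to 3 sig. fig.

A ≈ 4.79 Å^(-3/2)

Require ∫ |ψ|² dξ = 1 over the whole domain.
Carrying out the integral gives A² · d^3/4.
Setting this equal to 1 gives A² = 1/(d^3/4).
Substituting d = 0.559 gives A² = 22.90, so A = 4.785.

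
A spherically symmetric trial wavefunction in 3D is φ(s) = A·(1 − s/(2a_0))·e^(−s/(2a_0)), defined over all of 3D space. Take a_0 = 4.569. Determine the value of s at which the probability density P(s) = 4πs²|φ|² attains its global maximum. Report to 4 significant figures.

Set d/ds [P(s) = 4πs²|φ|²] = 0 and solve for s > 0.
Solving yields s = a_0·(√(5) + 3).
With a_0 = 4.569, the most probable radial distance is 23.924.

s ≈ 23.92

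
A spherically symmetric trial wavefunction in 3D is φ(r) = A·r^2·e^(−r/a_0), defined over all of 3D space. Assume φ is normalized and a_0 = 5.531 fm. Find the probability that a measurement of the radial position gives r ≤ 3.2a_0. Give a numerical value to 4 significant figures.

Integrate the radial probability density 4πr²|φ|² over r ≤ 3.2a_0.
A² is fixed by ∫₀^∞ 4πr²|φ|² dr = 1, i.e. A² = (45·π·a_0^7/2)^(−1).
In terms of u = r/a_0 (A², 4π and the length scale all cancel between numerator and denominator), P = [∫_{0}^{3.2} u^6·e^(-2·u) du] / [∫_{0}^{∞} u^6·e^(-2·u) du].
Using ∫ u^6·e^(-2·u) du = -(4·u^6 + 12·u^5 + 30·u^4 + 60·u^3 + 90·u^2 + 90·u + 45)·e^(-2·u)/8, the numerator is ≈ 2.57440 and the denominator is 45/8.
The region integral divided by the full integral gives P = 0.45767.

P ≈ 0.4577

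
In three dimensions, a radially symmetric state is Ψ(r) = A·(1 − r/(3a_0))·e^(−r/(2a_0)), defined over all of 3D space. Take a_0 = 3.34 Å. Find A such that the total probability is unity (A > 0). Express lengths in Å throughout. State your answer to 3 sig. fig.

Require ∫ |Ψ|² 4πr² dr = 1 over the whole domain.
In 3D with spherical symmetry the volume element is 4πr² dr.
The integral (without the A² prefactor) comes out to 8·π·a_0^3/3.
Substituting a_0 = 3.34 gives A² = 0.003204, so A = 0.05660.

A ≈ 0.0566 Å^(-3/2)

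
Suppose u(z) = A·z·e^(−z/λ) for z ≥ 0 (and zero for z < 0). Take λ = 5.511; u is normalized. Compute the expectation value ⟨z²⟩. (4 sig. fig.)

By definition ⟨z²⟩ = ∫ z^2 |u(z)|² dz.
The ratio of the moment integral to the normalization integral gives ⟨z²⟩ = 3·λ^2.
With λ = 5.511, ⟨z^2⟩ = 91.113.

⟨z^2⟩ ≈ 91.11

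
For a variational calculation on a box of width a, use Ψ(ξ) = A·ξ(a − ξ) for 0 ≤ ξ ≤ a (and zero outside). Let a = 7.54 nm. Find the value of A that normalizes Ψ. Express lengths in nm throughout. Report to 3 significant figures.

A ≈ 0.0351 nm^(-5/2)

The normalization condition is ∫|Ψ|² dξ = 1 from 0 to a.
Expanding the polynomial and integrating term by term, the integral (without the A² prefactor) comes out to a^5/30.
Setting this equal to 1 gives A² = 1/(a^5/30).
Plugging in a = 7.54 yields A = 0.03509.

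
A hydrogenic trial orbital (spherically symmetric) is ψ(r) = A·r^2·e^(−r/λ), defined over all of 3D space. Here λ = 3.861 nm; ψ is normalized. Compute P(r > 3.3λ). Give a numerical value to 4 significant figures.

P ≈ 0.5108

Integrate the radial probability density 4πr²|ψ|² over r > 3.3λ.
The full normalization integral is A²·[45·π·λ^7/2] = 1, fixing A².
Let u = r/λ; then A², 4π and the length scale all cancel, so P = ∫_{3.3}^{∞} u^6·e^(-2·u) du ÷ ∫_{0}^{∞} u^6·e^(-2·u) du.
Using ∫ u^6·e^(-2·u) du = -(4·u^6 + 12·u^5 + 30·u^4 + 60·u^3 + 90·u^2 + 90·u + 45)·e^(-2·u)/8, the numerator is ≈ 2.87347 and the denominator is 45/8.
This evaluates to P = 0.51084.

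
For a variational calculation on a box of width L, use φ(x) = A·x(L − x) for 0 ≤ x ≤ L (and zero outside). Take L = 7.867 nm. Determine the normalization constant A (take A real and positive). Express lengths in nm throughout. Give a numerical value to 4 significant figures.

A ≈ 0.03155 nm^(-5/2)

Normalization requires ∫|φ|² dx = 1, integrated from 0 to L.
∫|φ|² dx = A²·(L^5/30).
Setting this equal to 1 gives A² = 1/(L^5/30).
Plugging in L = 7.867 yields A = 0.031553.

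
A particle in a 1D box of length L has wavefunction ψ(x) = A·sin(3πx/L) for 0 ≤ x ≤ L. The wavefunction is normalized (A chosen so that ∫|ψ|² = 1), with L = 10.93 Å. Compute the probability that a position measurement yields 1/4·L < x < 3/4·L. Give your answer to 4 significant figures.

The probability is P = ∫ |ψ|² dx over [1/4·L, 3/4·L].
The normalization integral ∫|ψ|²dx over the whole domain equals L/2·A², and A² cancels in the ratio.
Let u = x/L; then A² and the length scale cancel, so P = ∫_{1/4}^{3/4} sin(3·π·u)^2 du ÷ ∫_{0}^{1} sin(3·π·u)^2 du.
An antiderivative of sin(3·π·u)^2 is u/2 - sin(6·π·u)/(12·π); evaluating from 1/4 to 3/4 gives 1/4 - 1/(6·π), while the full integral is 1/2.
Taking the ratio, P = (-2 + 3·π)/(6·π).

P ≈ 0.3939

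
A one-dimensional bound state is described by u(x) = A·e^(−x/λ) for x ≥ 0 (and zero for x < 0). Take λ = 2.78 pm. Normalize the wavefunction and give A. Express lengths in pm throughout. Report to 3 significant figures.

A ≈ 0.848 pm^(-1/2)

Normalization requires ∫|u|² dx = 1, integrated from 0 to ∞.
Recall ∫₀^∞ x^m e^(−x/β) dx = m!·β^(m+1), ∫|u|² dx = A²·(λ/2).
So A² = (λ/2)^(−1).
Plugging in λ = 2.78 yields A = 0.8482.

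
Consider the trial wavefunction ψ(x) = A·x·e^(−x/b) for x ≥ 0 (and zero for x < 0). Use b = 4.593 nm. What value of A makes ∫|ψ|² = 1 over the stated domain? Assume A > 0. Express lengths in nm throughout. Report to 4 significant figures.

We need A² ∫|f|² dx = 1, taking the integral from 0 to ∞.
With ∫₀^∞ x^2 e^(−αx) dx = 2!/α^3, carrying out the integral gives A² · b^3/4.
Hence A² = 1/[b^3/4].
With b = 4.593: A² = 0.041283 and A = 0.20318.

A ≈ 0.2032 nm^(-3/2)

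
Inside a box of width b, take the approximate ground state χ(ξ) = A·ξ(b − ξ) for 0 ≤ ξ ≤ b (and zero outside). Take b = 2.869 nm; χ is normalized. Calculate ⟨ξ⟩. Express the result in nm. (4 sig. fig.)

⟨ξ⟩ ≈ 1.435 nm

The expectation value is the |χ|²-weighted average of ξ: ∫ ξ|χ|² dξ.
Expanding the polynomial and integrating term by term, the ratio of the moment integral to the normalization integral gives ⟨ξ⟩ = b/2.
With b = 2.869, ⟨ξ⟩ = 1.4345.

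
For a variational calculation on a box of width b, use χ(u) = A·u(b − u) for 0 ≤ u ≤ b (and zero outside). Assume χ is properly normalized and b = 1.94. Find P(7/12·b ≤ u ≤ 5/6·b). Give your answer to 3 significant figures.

P ≈ 0.311

|χ|² is the probability density, so P = ∫_{7/12·b}^{5/6·b} |χ|² du.
With A² fixed by ∫|χ|² = 1, i.e. A² = (b^5/30)^(−1), substitute and integrate.
Let t = u/b; then A² and the length scale cancel, so P = ∫_{7/12}^{5/6} t^2·(1 - t)^2 dt ÷ ∫_{0}^{1} t^2·(1 - t)^2 dt.
With ∫ t^2·(1 - t)^2 dt = t^3·(6·t^2 - 15·t + 10)/30 + C, the region integral is ≈ 0.010371 and the full one is 1/30.
The result is P = 0.3111.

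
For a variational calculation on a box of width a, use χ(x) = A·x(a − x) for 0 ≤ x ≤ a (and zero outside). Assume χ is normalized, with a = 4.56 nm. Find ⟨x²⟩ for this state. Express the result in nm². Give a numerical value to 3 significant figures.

By definition ⟨x²⟩ = ∫ x^2 |χ(x)|² dx.
Expanding the polynomial and integrating term by term, since the A² factors cancel between numerator and denominator, ⟨x²⟩ = 2·a^2/7.
With a = 4.56, ⟨x^2⟩ = 5.941.

⟨x^2⟩ ≈ 5.94 nm^2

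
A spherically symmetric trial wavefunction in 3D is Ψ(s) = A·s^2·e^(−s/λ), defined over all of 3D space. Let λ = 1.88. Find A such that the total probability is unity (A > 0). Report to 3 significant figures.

A ≈ 0.0131

Require ∫ |Ψ|² 4πs² ds = 1 over the whole domain.
In 3D with spherical symmetry the volume element is 4πs² ds.
Carrying out the integral gives A² · 45·π·λ^7/2.
Hence A² = 1/[45·π·λ^7/2].
With λ = 1.88: A² = 0.0001704 and A = 0.01306.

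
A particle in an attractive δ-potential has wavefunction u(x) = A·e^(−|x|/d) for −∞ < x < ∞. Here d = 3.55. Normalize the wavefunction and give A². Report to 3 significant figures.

A^2 ≈ 0.282

We need A² ∫|f|² dx = 1, taking the integral from −∞ to ∞.
Carrying out the integral gives A² · d.
Hence A² = 1/[d].
With d = 3.55: A² = 0.2817 and A = 0.5307.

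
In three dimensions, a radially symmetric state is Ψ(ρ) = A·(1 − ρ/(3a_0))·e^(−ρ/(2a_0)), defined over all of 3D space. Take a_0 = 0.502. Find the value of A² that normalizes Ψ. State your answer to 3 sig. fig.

The normalization condition is ∫|Ψ|² 4πρ² dρ = 1 from 0 to ∞.
(Spherical symmetry: dV = 4πρ² dρ.)
Recall ∫₀^∞ ρ^m e^(−ρ/β) dρ = m!·β^(m+1), ∫|Ψ|² 4πρ² dρ = A²·(8·π·a_0^3/3).
With a_0 = 0.502: A² = 0.9436 and A = 0.9714.

A^2 ≈ 0.944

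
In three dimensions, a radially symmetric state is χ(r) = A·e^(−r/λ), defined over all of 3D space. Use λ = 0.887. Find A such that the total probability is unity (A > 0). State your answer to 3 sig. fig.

A ≈ 0.675

Normalization requires ∫|χ|² 4πr² dr = 1, integrated from 0 to ∞.
In 3D with spherical symmetry the volume element is 4πr² dr.
The integral (without the A² prefactor) comes out to π·λ^3.
Plugging in λ = 0.887 yields A = 0.6754.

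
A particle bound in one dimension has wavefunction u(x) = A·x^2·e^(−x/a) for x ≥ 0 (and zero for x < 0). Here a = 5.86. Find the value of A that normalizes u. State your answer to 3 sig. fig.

A ≈ 0.0139

Normalization requires ∫|u|² dx = 1, integrated from 0 to ∞.
Recall ∫₀^∞ x^m e^(−x/β) dx = m!·β^(m+1), with u = A·x^2·e^(−x/a), the integral evaluates to A²·[3·a^5/4].
Hence A² = 1/[3·a^5/4].
Substituting a = 5.86 gives A² = 0.0001930, so A = 0.01389.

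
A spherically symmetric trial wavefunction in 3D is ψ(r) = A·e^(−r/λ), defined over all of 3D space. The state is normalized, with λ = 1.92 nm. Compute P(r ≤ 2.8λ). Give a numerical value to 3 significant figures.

P ≈ 0.918

Integrate the radial probability density 4πr²|ψ|² over r ≤ 2.8λ.
A² is fixed by ∫₀^∞ 4πr²|ψ|² dr = 1, i.e. A² = (π·λ^3)^(−1).
In terms of u = r/λ (A², 4π and the length scale all cancel between numerator and denominator), P = [∫_{0}^{2.8} u^2·e^(-2·u) du] / [∫_{0}^{∞} u^2·e^(-2·u) du].
With ∫ u^2·e^(-2·u) du = -(2·u^2 + 2·u + 1)·e^(-2·u)/4 + C, the region integral is 1/4 - 557·e^(-28/5)/100 and the full one is 1/4.
This evaluates to P = 0.9176.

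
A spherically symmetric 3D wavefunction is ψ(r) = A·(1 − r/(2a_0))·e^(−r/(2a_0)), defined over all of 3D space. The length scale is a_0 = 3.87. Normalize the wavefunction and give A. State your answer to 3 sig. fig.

A ≈ 0.0262

The normalization condition is ∫|ψ|² 4πr² dr = 1 from 0 to ∞.
(Spherical symmetry: dV = 4πr² dr.)
Using ∫₀^∞ rⁿ e^(−αr) dr = n!/αⁿ⁺¹, carrying out the integral gives A² · 8·π·a_0^3.
Substituting a_0 = 3.87 gives A² = 0.0006865, so A = 0.02620.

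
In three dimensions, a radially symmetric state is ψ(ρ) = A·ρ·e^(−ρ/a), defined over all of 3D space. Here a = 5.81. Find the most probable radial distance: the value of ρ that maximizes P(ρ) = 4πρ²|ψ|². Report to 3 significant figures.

ρ ≈ 11.6

Differentiate P(ρ) = 4πρ²|ψ|² with respect to ρ and set to zero.
Solving yields ρ = 2·a.
With a = 5.81, the most probable radial distance is 11.62.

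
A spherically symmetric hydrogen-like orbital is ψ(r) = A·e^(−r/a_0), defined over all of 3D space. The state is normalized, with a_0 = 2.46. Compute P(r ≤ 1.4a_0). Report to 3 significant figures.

With dV = 4πr²dr, the probability is ∫|ψ|² dV over r ≤ 1.4a_0.
A² is fixed by ∫₀^∞ 4πr²|ψ|² dr = 1, i.e. A² = (π·a_0^3)^(−1).
In terms of u = r/a_0 (A², 4π and the length scale all cancel between numerator and denominator), P = [∫_{0}^{1.4} u^2·e^(-2·u) du] / [∫_{0}^{∞} u^2·e^(-2·u) du].
With ∫ u^2·e^(-2·u) du = -(2·u^2 + 2·u + 1)·e^(-2·u)/4 + C, the region integral is 1/4 - 193·e^(-14/5)/100 and the full one is 1/4.
The region integral divided by the full integral gives P = 0.5305.

P ≈ 0.531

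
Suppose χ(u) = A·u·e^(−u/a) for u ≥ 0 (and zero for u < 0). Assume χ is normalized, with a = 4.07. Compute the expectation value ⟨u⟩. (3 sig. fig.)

⟨u⟩ ≈ 6.11

By definition ⟨u⟩ = ∫ u |χ(u)|² du.
Since the A² factors cancel between numerator and denominator, ⟨u⟩ = 3·a/2.
Putting a = 4.07 gives 6.105.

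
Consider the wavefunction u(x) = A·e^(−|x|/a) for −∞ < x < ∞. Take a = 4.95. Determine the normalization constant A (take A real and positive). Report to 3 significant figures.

Normalization requires ∫|u|² dx = 1, integrated from −∞ to ∞.
Carrying out the integral gives A² · a.
Plugging in a = 4.95 yields A = 0.4495.

A ≈ 0.449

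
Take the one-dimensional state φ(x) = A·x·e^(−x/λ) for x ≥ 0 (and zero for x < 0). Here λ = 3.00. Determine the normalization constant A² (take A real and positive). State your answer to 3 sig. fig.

A^2 ≈ 0.148

Require ∫ |φ|² dx = 1 over the whole domain.
The integral (without the A² prefactor) comes out to λ^3/4.
So A² = (λ^3/4)^(−1).
Substituting λ = 3.00 gives A² = 0.1481, so A = 0.3849.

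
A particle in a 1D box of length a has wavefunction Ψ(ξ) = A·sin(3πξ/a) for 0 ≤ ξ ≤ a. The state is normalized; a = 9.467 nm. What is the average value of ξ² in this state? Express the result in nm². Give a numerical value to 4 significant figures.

⟨ξ^2⟩ ≈ 29.37 nm^2

The expectation value is the |Ψ|²-weighted average of ξ^2: ∫ ξ^2|Ψ|² dξ.
Since the A² factors cancel between numerator and denominator, ⟨ξ²⟩ = -a^2/(18·π^2) + a^2/3.
With a = 9.467, ⟨ξ^2⟩ = 29.370.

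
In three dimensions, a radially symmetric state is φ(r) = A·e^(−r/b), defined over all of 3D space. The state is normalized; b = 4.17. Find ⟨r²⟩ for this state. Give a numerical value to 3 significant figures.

⟨r^2⟩ ≈ 52.2

⟨r²⟩ = ∫ r^2 |φ|² 4πr² dr over the full domain.
The ratio of the moment integral to the normalization integral gives ⟨r²⟩ = 3·b^2.
Putting b = 4.17 gives 52.17.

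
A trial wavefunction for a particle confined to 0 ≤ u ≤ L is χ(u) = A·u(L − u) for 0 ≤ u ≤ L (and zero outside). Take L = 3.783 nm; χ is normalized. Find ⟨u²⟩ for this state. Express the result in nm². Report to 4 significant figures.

By definition ⟨u²⟩ = ∫ u^2 |χ(u)|² du.
Evaluating both integrals, ⟨u²⟩ = 2·L^2/7.
Putting L = 3.783 gives 4.0889.

⟨u^2⟩ ≈ 4.089 nm^2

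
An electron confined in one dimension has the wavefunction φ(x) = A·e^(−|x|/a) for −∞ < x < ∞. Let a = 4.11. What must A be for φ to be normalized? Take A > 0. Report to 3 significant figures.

We need A² ∫|f|² dx = 1, taking the integral from −∞ to ∞.
∫|φ|² dx = A²·(a).
Hence A² = 1/[a].
Substituting a = 4.11 gives A² = 0.2433, so A = 0.4933.

A ≈ 0.493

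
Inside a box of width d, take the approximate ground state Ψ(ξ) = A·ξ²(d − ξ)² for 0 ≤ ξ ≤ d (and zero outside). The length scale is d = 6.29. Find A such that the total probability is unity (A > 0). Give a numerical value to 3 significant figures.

A ≈ 0.00639

Require ∫ |Ψ|² dξ = 1 over the whole domain.
Expanding the polynomial and integrating term by term, carrying out the integral gives A² · d^9/630.
Setting this equal to 1 gives A² = 1/(d^9/630).
Plugging in d = 6.29 yields A = 0.006394.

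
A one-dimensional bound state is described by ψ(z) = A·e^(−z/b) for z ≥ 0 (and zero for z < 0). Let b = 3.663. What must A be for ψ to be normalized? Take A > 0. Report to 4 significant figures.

The normalization condition is ∫|ψ|² dz = 1 from 0 to ∞.
The integral (without the A² prefactor) comes out to b/2.
Plugging in b = 3.663 yields A = 0.73892.

A ≈ 0.7389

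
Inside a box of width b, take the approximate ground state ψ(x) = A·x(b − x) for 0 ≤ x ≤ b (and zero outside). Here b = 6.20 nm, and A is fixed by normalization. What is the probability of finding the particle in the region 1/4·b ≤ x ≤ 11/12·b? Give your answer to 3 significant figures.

The probability is P = ∫ |ψ|² dx over [1/4·b, 11/12·b].
The normalization integral ∫|ψ|²dx over the whole domain equals b^5/30·A², and A² cancels in the ratio.
Let u = x/b; then A² and the length scale cancel, so P = ∫_{1/4}^{11/12} u^2·(1 - u)^2 du ÷ ∫_{0}^{1} u^2·(1 - u)^2 du.
An antiderivative of u^2·(1 - u)^2 is u^3·(6·u^2 - 15·u + 10)/30; evaluating from 1/4 to 11/12 gives ≈ 0.029713, while the full integral is 1/30.
Taking the ratio, P = 4621/5184.

P ≈ 0.891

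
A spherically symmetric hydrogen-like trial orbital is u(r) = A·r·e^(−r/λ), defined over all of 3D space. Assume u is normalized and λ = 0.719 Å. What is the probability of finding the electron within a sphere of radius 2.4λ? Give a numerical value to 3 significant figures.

P ≈ 0.524

With dV = 4πr²dr, the probability is ∫|u|² dV over r ≤ 2.4λ.
Normalization gives A² = 1/(3·π·λ^5).
In terms of t = r/λ (A², 4π and the length scale all cancel between numerator and denominator), P = [∫_{0}^{2.4} t^4·e^(-2·t) dt] / [∫_{0}^{∞} t^4·e^(-2·t) dt].
An antiderivative of t^4·e^(-2·t) is -(t^4/2 + t^3 + 3·t^2/2 + 3·t/2 + 3/4)·e^(-2·t); evaluating from 0 to 2.4 gives ≈ 0.39281, while the full integral is 3/4.
Taking the ratio yields P = 0.5237.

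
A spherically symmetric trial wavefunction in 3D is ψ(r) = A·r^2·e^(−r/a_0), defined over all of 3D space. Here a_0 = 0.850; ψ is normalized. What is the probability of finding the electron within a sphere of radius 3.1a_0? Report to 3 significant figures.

With dV = 4πr²dr, the probability is ∫|ψ|² dV over r ≤ 3.1a_0.
A² is fixed by ∫₀^∞ 4πr²|ψ|² dr = 1, i.e. A² = (45·π·a_0^7/2)^(−1).
In terms of u = r/a_0 (A², 4π and the length scale all cancel between numerator and denominator), P = [∫_{0}^{3.1} u^6·e^(-2·u) du] / [∫_{0}^{∞} u^6·e^(-2·u) du].
An antiderivative of u^6·e^(-2·u) is -(4·u^6 + 12·u^5 + 30·u^4 + 60·u^3 + 90·u^2 + 90·u + 45)·e^(-2·u)/8; evaluating from 0 to 3.1 gives ≈ 2.3951, while the full integral is 45/8.
Taking the ratio yields P = 0.4258.

P ≈ 0.426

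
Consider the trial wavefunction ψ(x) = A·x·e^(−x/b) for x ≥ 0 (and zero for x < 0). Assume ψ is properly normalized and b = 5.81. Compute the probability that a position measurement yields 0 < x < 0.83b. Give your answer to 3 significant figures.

P = ∫_{0}^{0.83b} |ψ(x)|² dx.
The normalization integral ∫|ψ|²dx over the whole domain equals b^3/4·A², and A² cancels in the ratio.
Let u = x/b; then A² and the length scale cancel, so P = ∫_{0}^{0.83} u^2·e^(-2·u) du ÷ ∫_{0}^{∞} u^2·e^(-2·u) du.
With ∫ u^2·e^(-2·u) du = -(2·u^2 + 2·u + 1)·e^(-2·u)/4 + C, the region integral is ≈ 0.058064 and the full one is 1/4.
Evaluating gives P = 0.2323.

P ≈ 0.232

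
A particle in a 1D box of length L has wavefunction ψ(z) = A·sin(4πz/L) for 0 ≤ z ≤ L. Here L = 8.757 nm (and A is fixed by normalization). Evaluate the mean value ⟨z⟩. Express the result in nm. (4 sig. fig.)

By definition ⟨z⟩ = ∫ z |ψ(z)|² dz.
With ∫₀^L sin²(nπz/L) dz = L/2, the ratio of the moment integral to the normalization integral gives ⟨z⟩ = L/2.
With L = 8.757, ⟨z⟩ = 4.3785.

⟨z⟩ ≈ 4.379 nm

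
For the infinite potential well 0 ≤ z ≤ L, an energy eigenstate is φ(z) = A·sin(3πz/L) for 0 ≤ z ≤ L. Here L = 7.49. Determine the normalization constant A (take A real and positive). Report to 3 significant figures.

We need A² ∫|f|² dz = 1, taking the integral from 0 to L.
With φ = A·sin(3πz/L), the integral evaluates to A²·[L/2].
With L = 7.49: A² = 0.2670 and A = 0.5167.

A ≈ 0.517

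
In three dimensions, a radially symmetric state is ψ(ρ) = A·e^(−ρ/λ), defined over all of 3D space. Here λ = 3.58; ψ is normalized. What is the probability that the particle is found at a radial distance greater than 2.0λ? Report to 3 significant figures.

With dV = 4πρ²dρ, the probability is ∫|ψ|² dV over ρ > 2.0λ.
The full normalization integral is A²·[π·λ^3] = 1, fixing A².
Let u = ρ/λ; then A², 4π and the length scale all cancel, so P = ∫_{2.0}^{∞} u^2·e^(-2·u) du ÷ ∫_{0}^{∞} u^2·e^(-2·u) du.
An antiderivative of u^2·e^(-2·u) is -(2·u^2 + 2·u + 1)·e^(-2·u)/4; evaluating from 2.0 to ∞ gives 13·e^(-4)/4, while the full integral is 1/4.
This evaluates to P = 0.2381.

P ≈ 0.238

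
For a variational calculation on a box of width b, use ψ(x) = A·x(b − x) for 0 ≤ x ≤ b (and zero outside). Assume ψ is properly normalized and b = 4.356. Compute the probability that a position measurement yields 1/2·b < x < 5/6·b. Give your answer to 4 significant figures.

P ≈ 0.4645

The probability is P = ∫ |ψ|² dx over [1/2·b, 5/6·b].
The normalization integral ∫|ψ|²dx over the whole domain equals b^5/30·A², and A² cancels in the ratio.
Let u = x/b; then A² and the length scale cancel, so P = ∫_{1/2}^{5/6} u^2·(1 - u)^2 du ÷ ∫_{0}^{1} u^2·(1 - u)^2 du.
An antiderivative of u^2·(1 - u)^2 is u^3·(6·u^2 - 15·u + 10)/30; evaluating from 1/2 to 5/6 gives ≈ 0.0154835, while the full integral is 1/30.
Taking the ratio, P = 301/648.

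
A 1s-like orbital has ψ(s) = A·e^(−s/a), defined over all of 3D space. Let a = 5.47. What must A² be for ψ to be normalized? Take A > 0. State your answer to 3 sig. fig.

We need A² ∫|f|² 4πs² ds = 1, taking the integral from 0 to ∞.
In 3D with spherical symmetry the volume element is 4πs² ds.
With ψ = A·e^(−s/a), the integral evaluates to A²·[π·a^3].
Setting this equal to 1 gives A² = 1/(π·a^3).
Plugging in a = 5.47 yields A = 0.04410.

A^2 ≈ 0.00194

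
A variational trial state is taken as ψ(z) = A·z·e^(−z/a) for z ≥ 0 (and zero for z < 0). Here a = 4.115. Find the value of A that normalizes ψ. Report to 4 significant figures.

A ≈ 0.2396

Require ∫ |ψ|² dz = 1 over the whole domain.
Recall ∫₀^∞ z^m e^(−z/β) dz = m!·β^(m+1), ∫|ψ|² dz = A²·(a^3/4).
So A² = (a^3/4)^(−1).
Plugging in a = 4.115 yields A = 0.23959.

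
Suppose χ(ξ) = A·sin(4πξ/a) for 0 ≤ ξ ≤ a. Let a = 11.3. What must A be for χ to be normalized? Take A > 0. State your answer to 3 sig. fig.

We need A² ∫|f|² dξ = 1, taking the integral from 0 to a.
Using sin²θ = (1 − cos 2θ)/2, ∫|χ|² dξ = A²·(a/2).
So A² = (a/2)^(−1).
Plugging in a = 11.3 yields A = 0.4207.

A ≈ 0.421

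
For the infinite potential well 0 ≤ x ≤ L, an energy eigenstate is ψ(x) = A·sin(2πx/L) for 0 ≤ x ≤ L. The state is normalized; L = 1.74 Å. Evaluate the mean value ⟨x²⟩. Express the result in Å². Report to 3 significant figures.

By definition ⟨x²⟩ = ∫ x^2 |ψ(x)|² dx.
Evaluating both integrals, ⟨x²⟩ = -L^2/(8·π^2) + L^2/3.
Putting L = 1.74 gives 0.9709.

⟨x^2⟩ ≈ 0.971 Å^2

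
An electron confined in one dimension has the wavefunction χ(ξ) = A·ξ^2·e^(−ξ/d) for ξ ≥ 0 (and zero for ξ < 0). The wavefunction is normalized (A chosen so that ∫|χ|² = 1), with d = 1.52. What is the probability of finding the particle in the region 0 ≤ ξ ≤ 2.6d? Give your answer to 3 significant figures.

P ≈ 0.594

P = ∫_{0}^{2.6d} |χ(ξ)|² dξ.
Since A² = 1/(3·d^5/4), this is the region integral divided by the full normalization integral.
Substituting u = ξ/d, A² and the length scale cancel in the ratio: P = ∫_{0}^{2.6} u^4·e^(-2·u) du / ∫_{0}^{∞} u^4·e^(-2·u) du.
With ∫ u^4·e^(-2·u) du = -(u^4/2 + u^3 + 3·u^2/2 + 3·u/2 + 3/4)·e^(-2·u) + C, the region integral is ≈ 0.44540 and the full one is 3/4.
The result is P = 0.5939.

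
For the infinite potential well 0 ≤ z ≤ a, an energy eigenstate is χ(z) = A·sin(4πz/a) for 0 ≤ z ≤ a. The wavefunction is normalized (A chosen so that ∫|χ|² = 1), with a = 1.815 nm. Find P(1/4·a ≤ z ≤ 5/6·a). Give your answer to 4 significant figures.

P ≈ 0.5489

|χ|² is the probability density, so P = ∫_{1/4·a}^{5/6·a} |χ|² dz.
Since A² = 1/(a/2), this is the region integral divided by the full normalization integral.
Substituting u = z/a, A² and the length scale cancel in the ratio: P = ∫_{1/4}^{5/6} sin(4·π·u)^2 du / ∫_{0}^{1} sin(4·π·u)^2 du.
An antiderivative of sin(4·π·u)^2 is u/2 - sin(4·π·u)·cos(4·π·u)/(8·π); evaluating from 1/4 to 5/6 gives -√(3)/(32·π) + 7/24, while the full integral is 1/2.
This works out to P = -√(3)/(16·π) + 7/12.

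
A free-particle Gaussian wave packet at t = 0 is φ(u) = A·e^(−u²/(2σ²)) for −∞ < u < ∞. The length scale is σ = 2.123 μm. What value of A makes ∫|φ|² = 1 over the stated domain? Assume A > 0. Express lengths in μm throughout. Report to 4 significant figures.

We need A² ∫|f|² du = 1, taking the integral from −∞ to ∞.
With ∫_{−∞}^{∞} u^(2m) e^(−αu²) du = (2m−1)!!·√π / (2^m α^(m+1/2)), with φ = A·e^(−u²/(2σ²)), the integral evaluates to A²·[√(π)·σ].
Hence A² = 1/[√(π)·σ].
With σ = 2.123: A² = 0.26575 and A = 0.51551.

A ≈ 0.5155 μm^(-1/2)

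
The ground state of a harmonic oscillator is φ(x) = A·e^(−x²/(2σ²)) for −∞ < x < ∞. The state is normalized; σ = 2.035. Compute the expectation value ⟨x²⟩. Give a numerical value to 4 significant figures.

⟨x^2⟩ ≈ 2.071

⟨x²⟩ = ∫ x^2 |φ|² dx over the full domain.
Using the Gaussian integral ∫_{−∞}^{∞} e^(−αx²) dx = √(π/α), evaluating both integrals, ⟨x²⟩ = σ^2/2.
Putting σ = 2.035 gives 2.0706.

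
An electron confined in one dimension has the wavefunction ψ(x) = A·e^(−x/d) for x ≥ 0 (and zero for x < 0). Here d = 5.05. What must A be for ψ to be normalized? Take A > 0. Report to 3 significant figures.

We need A² ∫|f|² dx = 1, taking the integral from 0 to ∞.
Recall ∫₀^∞ x^m e^(−x/β) dx = m!·β^(m+1), the integral (without the A² prefactor) comes out to d/2.
Setting this equal to 1 gives A² = 1/(d/2).
Substituting d = 5.05 gives A² = 0.3960, so A = 0.6293.

A ≈ 0.629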